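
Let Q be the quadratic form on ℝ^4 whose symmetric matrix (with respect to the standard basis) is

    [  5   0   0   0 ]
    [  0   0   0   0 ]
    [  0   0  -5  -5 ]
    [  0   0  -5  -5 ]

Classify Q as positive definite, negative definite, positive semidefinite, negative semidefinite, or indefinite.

Applying the same elementary operations to the rows and columns of A produces a congruent diagonal matrix with entries 5, 0, -5, 0.
So there are 1 positive, 1 negative, 2 zero pivots.
Hence Q is indefinite.

indefinite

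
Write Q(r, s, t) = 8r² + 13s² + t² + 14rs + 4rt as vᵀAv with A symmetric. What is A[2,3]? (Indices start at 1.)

The coefficient of s·t in Q is 0. For a symmetric A this equals A[2,3] + A[3,2] = 2·A[2,3].
So A[2,3] = 0/2 = 0.

0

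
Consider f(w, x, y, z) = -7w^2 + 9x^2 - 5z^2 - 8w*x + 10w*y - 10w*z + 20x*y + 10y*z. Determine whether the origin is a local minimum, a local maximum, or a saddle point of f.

saddle point

The Hessian at the origin is H = [[-14, -8, 10, -10], [-8, 18, 20, 0], [10, 20, 0, 10], [-10, 0, 10, -10]].
Congruent diagonalization of H (simultaneous row and column reduction) yields pivots -14, 158/7, -150/79, -4.
Counting signs: 1 positive, 3 negative.
H is indefinite, so the origin is a saddle point.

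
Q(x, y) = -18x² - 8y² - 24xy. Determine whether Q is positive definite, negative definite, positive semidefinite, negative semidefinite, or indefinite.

The symmetric matrix of Q is [[-18, -12], [-12, -8]].
For the 2×2 matrix [[-18, -12], [-12, -8]]: det = -18·-8 − (-12)² = 0, trace = -26.
det = 0 so one eigenvalue is zero; the form is semidefinite with the sign of the trace.

negative semidefinite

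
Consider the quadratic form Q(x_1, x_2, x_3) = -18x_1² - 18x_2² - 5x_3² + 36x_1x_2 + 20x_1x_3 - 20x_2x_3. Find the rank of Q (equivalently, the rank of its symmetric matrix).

The symmetric matrix is A = [[-18, 18, 10], [18, -18, -10], [10, -10, -5]].
Symmetric row and column elimination reduces A to a congruent diagonal form with pivots -18, 0, 5/9.
So there are 1 positive, 1 negative, 1 zero pivots.
The rank is the number of nonzero pivots: 2.

2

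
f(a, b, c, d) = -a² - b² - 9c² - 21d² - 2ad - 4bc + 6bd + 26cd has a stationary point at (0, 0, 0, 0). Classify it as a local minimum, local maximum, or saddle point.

The Hessian at the origin is H = [[-2, 0, 0, -2], [0, -2, -4, 6], [0, -4, -18, 26], [-2, 6, 26, -42]].
An LDLᵀ factorisation of H has diagonal entries -2, -2, -10, -12/5.
Counting signs: 4 negative.
H is negative definite, so the origin is a strict local maximum.

local maximum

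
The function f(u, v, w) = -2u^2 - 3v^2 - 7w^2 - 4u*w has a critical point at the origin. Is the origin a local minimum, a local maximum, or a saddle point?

The Hessian at the origin is H = [[-4, 0, -4], [0, -6, 0], [-4, 0, -14]].
An LDLᵀ factorisation of H has diagonal entries -4, -6, -10.
Counting signs: 3 negative.
H is negative definite, so the origin is a strict local maximum.

local maximum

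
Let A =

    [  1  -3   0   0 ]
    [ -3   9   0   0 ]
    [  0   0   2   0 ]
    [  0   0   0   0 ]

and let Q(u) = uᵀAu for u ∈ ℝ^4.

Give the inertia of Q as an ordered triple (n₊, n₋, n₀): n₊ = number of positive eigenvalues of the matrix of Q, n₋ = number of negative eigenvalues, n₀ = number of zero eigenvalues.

Row-reducing A symmetrically gives the diagonal entries 1, 0, 2, 0.
Counting signs: 2 positive, 2 zero.

(2, 0, 2)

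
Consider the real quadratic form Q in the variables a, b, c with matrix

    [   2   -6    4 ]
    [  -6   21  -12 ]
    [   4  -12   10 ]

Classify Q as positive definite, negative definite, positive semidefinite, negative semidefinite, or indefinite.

positive definite

Symmetric row and column elimination reduces A to a congruent diagonal form with pivots 2, 3, 2.
Counting signs: 3 positive.
Hence Q is positive definite.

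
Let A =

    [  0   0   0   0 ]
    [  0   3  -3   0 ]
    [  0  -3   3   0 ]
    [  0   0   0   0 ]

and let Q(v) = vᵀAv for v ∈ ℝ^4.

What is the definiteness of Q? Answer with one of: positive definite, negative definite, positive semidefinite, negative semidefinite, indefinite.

positive semidefinite

Row-reducing A symmetrically gives the diagonal entries 0, 3, 0, 0.
That gives 1 positive, 3 zero pivots.
Hence Q is positive semidefinite.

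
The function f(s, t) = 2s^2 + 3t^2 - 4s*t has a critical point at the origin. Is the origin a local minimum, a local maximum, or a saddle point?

The Hessian at the origin is H = [[4, -4], [-4, 6]].
det H = 4·6 − (-4)² = 8 > 0 and H[1,1] = 4 > 0, so H is positive definite.
Therefore the origin is a local minimum.

local minimum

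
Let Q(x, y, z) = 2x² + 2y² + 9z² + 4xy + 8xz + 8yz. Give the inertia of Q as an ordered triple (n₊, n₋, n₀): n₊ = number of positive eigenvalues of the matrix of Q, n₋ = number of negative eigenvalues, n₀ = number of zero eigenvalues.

(2, 0, 1)

Write A = [[2, 2, 4], [2, 2, 4], [4, 4, 9]].
Row-reducing A symmetrically gives the diagonal entries 2, 0, 1.
So there are 2 positive, 1 zero pivots.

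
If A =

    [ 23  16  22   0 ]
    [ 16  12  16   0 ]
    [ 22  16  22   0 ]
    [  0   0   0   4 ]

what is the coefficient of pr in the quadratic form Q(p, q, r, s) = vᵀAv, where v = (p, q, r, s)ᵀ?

44

The coefficient of pr is A[1,3] + A[3,1] = 2·22 = 44.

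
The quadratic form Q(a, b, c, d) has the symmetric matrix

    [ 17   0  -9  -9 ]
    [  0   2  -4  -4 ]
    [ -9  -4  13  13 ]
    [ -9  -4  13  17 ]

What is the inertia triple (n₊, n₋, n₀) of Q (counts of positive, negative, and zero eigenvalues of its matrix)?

(4, 0, 0)

Congruent diagonalization of A (simultaneous row and column reduction) yields pivots 17, 2, 4/17, 4.
So there are 4 positive pivots.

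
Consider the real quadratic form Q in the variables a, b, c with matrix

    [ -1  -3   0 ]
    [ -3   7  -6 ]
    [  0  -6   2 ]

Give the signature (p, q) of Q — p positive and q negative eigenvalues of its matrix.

(1, 2)

Row-reducing A symmetrically gives the diagonal entries -1, 16, -1/4.
That gives 1 positive, 2 negative pivots.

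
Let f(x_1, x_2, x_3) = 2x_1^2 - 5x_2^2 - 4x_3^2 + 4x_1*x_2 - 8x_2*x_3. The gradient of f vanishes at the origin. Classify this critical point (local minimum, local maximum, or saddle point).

saddle point

The Hessian at the origin is H = [[4, 4, 0], [4, -10, -8], [0, -8, -8]].
An LDLᵀ factorisation of H has diagonal entries 4, -14, -24/7.
That gives 1 positive, 2 negative pivots.
H is indefinite, so the origin is a saddle point.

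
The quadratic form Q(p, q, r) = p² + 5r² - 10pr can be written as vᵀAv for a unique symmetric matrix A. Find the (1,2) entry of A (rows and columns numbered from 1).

The coefficient of p·q in Q is 0. For a symmetric A this equals A[1,2] + A[2,1] = 2·A[1,2].
So A[1,2] = 0/2 = 0.

0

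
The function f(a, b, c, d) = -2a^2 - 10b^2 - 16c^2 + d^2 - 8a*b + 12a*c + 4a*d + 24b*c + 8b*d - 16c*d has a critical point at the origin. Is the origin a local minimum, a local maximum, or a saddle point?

The Hessian at the origin is H = [[-4, -8, 12, 4], [-8, -20, 24, 8], [12, 24, -32, -16], [4, 8, -16, 2]].
An LDLᵀ factorisation of H has diagonal entries -4, -4, 4, 2.
Counting signs: 2 positive, 2 negative.
H is indefinite, so the origin is a saddle point.

saddle point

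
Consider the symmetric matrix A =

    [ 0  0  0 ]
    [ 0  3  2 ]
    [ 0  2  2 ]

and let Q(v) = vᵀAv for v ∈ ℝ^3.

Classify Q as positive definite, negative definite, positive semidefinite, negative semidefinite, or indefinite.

positive semidefinite

Row-reducing A symmetrically gives the diagonal entries 0, 3, 2/3.
That gives 2 positive, 1 zero pivots.
Hence Q is positive semidefinite.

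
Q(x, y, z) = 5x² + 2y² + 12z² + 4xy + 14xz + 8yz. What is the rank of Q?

The associated matrix is A = [[5, 2, 7], [2, 2, 4], [7, 4, 12]].
Row-reducing A symmetrically gives the diagonal entries 5, 6/5, 1.
So there are 3 positive pivots.
The rank is the number of nonzero pivots: 3.

3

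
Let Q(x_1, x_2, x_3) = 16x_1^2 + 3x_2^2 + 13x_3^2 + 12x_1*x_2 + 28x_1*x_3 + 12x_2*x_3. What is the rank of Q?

2

Write A = [[16, 6, 14], [6, 3, 6], [14, 6, 13]].
Applying the same elementary operations to the rows and columns of A produces a congruent diagonal matrix with entries 16, 3/4, 0.
Counting signs: 2 positive, 1 zero.
The rank is the number of nonzero pivots: 2.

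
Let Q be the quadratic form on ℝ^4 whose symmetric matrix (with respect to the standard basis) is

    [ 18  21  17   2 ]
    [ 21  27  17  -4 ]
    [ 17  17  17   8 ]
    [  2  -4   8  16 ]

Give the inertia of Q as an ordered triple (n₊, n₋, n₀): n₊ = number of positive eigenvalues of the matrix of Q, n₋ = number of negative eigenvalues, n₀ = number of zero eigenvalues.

Row-reducing A symmetrically gives the diagonal entries 18, 5/2, -34/15, 4/17.
That gives 3 positive, 1 negative pivots.

(3, 1, 0)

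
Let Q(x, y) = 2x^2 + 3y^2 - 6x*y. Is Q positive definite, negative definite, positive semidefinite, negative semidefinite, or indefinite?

The symmetric matrix of Q is [[2, -3], [-3, 3]].
For the 2×2 matrix [[2, -3], [-3, 3]]: det = 2·3 − (-3)² = -3, trace = 5.
det < 0 so the eigenvalues have opposite signs; the form is indefinite.

indefinite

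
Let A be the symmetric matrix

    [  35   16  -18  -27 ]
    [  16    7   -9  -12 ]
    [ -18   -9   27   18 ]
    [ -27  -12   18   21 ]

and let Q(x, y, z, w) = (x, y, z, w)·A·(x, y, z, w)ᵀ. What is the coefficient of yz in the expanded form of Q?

The coefficient of yz is A[2,3] + A[3,2] = 2·(-9) = -18.

-18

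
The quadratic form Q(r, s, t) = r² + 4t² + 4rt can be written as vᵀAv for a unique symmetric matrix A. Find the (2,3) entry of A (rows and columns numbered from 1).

The coefficient of s·t in Q is 0. For a symmetric A this equals A[2,3] + A[3,2] = 2·A[2,3].
So A[2,3] = 0/2 = 0.

0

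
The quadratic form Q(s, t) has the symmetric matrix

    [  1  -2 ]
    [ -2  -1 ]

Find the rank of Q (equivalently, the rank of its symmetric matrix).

Symmetric row and column elimination reduces A to a congruent diagonal form with pivots 1, -5.
So there are 1 positive, 1 negative pivots.
The rank is the number of nonzero pivots: 2.

2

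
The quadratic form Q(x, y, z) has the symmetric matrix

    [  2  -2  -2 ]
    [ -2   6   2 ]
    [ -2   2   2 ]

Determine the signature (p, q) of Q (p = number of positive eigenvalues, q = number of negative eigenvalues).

Row-reducing A symmetrically gives the diagonal entries 2, 4, 0.
That gives 2 positive, 1 zero pivots.

(2, 0)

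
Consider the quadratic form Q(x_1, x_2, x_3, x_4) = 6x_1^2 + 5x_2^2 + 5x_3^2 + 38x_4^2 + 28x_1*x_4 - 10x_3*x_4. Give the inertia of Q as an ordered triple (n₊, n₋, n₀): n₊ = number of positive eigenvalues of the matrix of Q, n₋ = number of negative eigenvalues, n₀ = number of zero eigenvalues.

(4, 0, 0)

The associated matrix is A = [[6, 0, 0, 14], [0, 5, 0, 0], [0, 0, 5, -5], [14, 0, -5, 38]].
Row-reducing A symmetrically gives the diagonal entries 6, 5, 5, 1/3.
So there are 4 positive pivots.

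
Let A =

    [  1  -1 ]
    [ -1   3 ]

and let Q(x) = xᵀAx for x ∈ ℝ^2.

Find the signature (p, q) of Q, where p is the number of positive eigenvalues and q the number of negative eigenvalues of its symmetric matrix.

Applying the same elementary operations to the rows and columns of A produces a congruent diagonal matrix with entries 1, 2.
So there are 2 positive pivots.

(2, 0)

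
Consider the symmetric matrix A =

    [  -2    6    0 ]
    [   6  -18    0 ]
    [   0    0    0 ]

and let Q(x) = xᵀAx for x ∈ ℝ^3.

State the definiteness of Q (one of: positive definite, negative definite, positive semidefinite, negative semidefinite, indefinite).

Symmetric row and column elimination reduces A to a congruent diagonal form with pivots -2, 0, 0.
So there are 1 negative, 2 zero pivots.
Hence Q is negative semidefinite.

negative semidefinite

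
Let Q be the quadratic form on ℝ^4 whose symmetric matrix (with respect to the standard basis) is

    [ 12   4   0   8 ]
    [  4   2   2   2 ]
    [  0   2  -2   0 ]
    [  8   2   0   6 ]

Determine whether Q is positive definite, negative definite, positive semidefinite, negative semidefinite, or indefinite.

Row-reducing A symmetrically gives the diagonal entries 12, 2/3, -8, 1/2.
Counting signs: 3 positive, 1 negative.
Hence Q is indefinite.

indefinite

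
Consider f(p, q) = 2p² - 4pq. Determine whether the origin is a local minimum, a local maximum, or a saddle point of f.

The Hessian at the origin is H = [[4, -4], [-4, 0]].
det H = 4·0 − (-4)² = -16 < 0, so H is indefinite.
Therefore the origin is a saddle point.

saddle point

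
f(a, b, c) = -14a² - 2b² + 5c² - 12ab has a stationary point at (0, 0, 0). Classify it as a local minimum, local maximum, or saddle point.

saddle point

The Hessian at the origin is H = [[-28, -12, 0], [-12, -4, 0], [0, 0, 10]].
Symmetric row and column elimination reduces H to a congruent diagonal form with pivots -28, 8/7, 10.
Counting signs: 2 positive, 1 negative.
H is indefinite, so the origin is a saddle point.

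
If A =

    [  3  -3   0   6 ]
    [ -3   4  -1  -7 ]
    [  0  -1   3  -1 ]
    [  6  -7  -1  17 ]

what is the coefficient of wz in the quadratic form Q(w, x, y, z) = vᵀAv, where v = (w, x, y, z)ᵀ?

12

The coefficient of wz is A[1,4] + A[4,1] = 2·6 = 12.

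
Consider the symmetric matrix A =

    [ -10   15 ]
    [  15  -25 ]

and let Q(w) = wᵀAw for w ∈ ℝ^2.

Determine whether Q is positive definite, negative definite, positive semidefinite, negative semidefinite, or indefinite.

For the 2×2 matrix [[-10, 15], [15, -25]]: det = -10·-25 − (15)² = 25, trace = -35.
det > 0 so both eigenvalues share the sign of the trace; trace = -35 < 0 ⇒ both negative.

negative definite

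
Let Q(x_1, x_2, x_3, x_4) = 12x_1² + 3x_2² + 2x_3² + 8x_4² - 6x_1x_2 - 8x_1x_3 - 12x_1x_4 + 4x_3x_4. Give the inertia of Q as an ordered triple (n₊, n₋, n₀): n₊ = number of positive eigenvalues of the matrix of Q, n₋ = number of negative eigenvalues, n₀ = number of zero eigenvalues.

Write A = [[12, -3, -4, -6], [-3, 3, 0, 0], [-4, 0, 2, 2], [-6, 0, 2, 8]].
Symmetric row and column elimination reduces A to a congruent diagonal form with pivots 12, 9/4, 2/9, 2.
Counting signs: 4 positive.

(4, 0, 0)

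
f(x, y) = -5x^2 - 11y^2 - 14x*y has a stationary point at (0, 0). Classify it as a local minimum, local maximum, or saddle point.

The Hessian at the origin is H = [[-10, -14], [-14, -22]].
det H = -10·-22 − (-14)² = 24 > 0 and H[1,1] = -10 < 0, so H is negative definite.
Therefore the origin is a local maximum.

local maximum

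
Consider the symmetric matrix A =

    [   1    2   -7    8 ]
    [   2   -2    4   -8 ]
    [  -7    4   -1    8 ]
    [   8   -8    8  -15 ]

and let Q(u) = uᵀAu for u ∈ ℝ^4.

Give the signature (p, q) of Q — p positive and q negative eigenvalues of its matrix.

An LDLᵀ factorisation of A has diagonal entries 1, -6, 4, 1.
That gives 3 positive, 1 negative pivots.

(3, 1)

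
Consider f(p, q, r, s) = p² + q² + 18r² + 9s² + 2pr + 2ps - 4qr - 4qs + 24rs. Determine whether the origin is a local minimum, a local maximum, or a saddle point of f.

The Hessian at the origin is H = [[2, 0, 2, 2], [0, 2, -4, -4], [2, -4, 36, 24], [2, -4, 24, 18]].
An LDLᵀ factorisation of H has diagonal entries 2, 2, 26, 6/13.
Counting signs: 4 positive.
H is positive definite, so the origin is a strict local minimum.

local minimum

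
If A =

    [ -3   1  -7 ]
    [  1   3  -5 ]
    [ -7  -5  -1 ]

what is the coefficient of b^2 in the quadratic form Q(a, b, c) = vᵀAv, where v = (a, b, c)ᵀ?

3

The coefficient of b^2 is the diagonal entry A[2,2] = 3.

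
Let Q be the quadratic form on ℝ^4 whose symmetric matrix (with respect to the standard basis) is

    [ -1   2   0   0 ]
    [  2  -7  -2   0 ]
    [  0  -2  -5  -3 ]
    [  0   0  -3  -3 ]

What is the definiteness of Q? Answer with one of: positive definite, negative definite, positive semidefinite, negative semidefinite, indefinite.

An LDLᵀ factorisation of A has diagonal entries -1, -3, -11/3, -6/11.
Counting signs: 4 negative.
Hence Q is negative definite.

negative definite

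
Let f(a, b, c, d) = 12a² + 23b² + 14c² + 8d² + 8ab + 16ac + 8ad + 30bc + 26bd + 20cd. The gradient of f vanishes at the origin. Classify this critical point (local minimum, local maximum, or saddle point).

The Hessian at the origin is H = [[24, 8, 16, 8], [8, 46, 30, 26], [16, 30, 28, 20], [8, 26, 20, 16]].
An LDLᵀ factorisation of H has diagonal entries 24, 130/3, 214/65, 20/107.
That gives 4 positive pivots.
H is positive definite, so the origin is a strict local minimum.

local minimum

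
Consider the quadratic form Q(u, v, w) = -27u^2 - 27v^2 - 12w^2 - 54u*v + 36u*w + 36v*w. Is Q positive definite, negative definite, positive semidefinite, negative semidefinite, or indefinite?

negative semidefinite

Write A = [[-27, -27, 18], [-27, -27, 18], [18, 18, -12]].
Row-reducing A symmetrically gives the diagonal entries -27, 0, 0.
So there are 1 negative, 2 zero pivots.
Hence Q is negative semidefinite.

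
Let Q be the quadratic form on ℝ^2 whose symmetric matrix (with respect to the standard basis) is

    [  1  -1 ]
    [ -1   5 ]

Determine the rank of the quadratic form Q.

Applying the same elementary operations to the rows and columns of A produces a congruent diagonal matrix with entries 1, 4.
So there are 2 positive pivots.
The rank is the number of nonzero pivots: 2.

2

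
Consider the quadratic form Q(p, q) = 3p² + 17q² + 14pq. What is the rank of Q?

2

Write A = [[3, 7], [7, 17]].
Applying the same elementary operations to the rows and columns of A produces a congruent diagonal matrix with entries 3, 2/3.
That gives 2 positive pivots.
The rank is the number of nonzero pivots: 2.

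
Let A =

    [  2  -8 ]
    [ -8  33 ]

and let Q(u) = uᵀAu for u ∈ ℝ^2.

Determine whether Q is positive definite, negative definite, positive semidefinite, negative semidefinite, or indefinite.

Row-reducing A symmetrically gives the diagonal entries 2, 1.
So there are 2 positive pivots.
Hence Q is positive definite.

positive definite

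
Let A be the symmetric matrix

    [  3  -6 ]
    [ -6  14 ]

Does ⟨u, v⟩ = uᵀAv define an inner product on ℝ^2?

yes

Leading principal minors: Δ_1 = 3, Δ_2 = 6.
All leading principal minors are positive, so by Sylvester's criterion Q is positive definite.
⟨·,·⟩ is an inner product exactly when A is positive definite.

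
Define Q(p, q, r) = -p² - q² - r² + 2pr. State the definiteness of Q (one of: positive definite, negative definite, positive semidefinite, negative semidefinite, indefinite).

The symmetric matrix is A = [[-1, 0, 1], [0, -1, 0], [1, 0, -1]].
Symmetric row and column elimination reduces A to a congruent diagonal form with pivots -1, -1, 0.
So there are 2 negative, 1 zero pivots.
Hence Q is negative semidefinite.

negative semidefinite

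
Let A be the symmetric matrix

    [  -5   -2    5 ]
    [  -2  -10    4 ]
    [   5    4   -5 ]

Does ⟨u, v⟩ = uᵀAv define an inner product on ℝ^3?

Congruent diagonalization of A (simultaneous row and column reduction) yields pivots -5, -46/5, 10/23.
Counting signs: 1 positive, 2 negative.
Hence Q is indefinite.
⟨·,·⟩ is an inner product exactly when A is positive definite.

no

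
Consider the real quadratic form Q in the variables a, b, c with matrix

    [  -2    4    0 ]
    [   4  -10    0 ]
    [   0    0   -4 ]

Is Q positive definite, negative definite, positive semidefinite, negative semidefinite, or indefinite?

negative definite

Leading principal minors: Δ_1 = -2, Δ_2 = 4, Δ_3 = -16.
The signs alternate starting with Δ_1 < 0, so by Sylvester's criterion Q is negative definite.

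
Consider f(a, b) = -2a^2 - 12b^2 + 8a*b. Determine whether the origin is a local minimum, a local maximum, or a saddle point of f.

The Hessian at the origin is H = [[-4, 8], [8, -24]].
det H = -4·-24 − (8)² = 32 > 0 and H[1,1] = -4 < 0, so H is negative definite.
Therefore the origin is a local maximum.

local maximum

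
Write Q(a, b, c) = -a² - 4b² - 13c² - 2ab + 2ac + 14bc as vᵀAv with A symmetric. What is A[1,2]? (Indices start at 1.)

-1

The coefficient of a·b in Q is -2. For a symmetric A this equals A[1,2] + A[2,1] = 2·A[1,2].
So A[1,2] = -2/2 = -1.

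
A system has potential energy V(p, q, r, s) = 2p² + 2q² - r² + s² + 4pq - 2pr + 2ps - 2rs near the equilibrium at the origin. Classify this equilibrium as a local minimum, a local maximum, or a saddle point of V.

The Hessian at the origin is H = [[4, 4, -2, 2], [4, 4, 0, 0], [-2, 0, -2, -2], [2, 0, -2, 2]].
H is indefinite, so the origin is a saddle point.

saddle point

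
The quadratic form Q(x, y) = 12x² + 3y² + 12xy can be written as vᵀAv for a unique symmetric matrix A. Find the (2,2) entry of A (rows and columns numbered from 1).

3

The coefficient of y² in Q is 3, and that is exactly A[2,2].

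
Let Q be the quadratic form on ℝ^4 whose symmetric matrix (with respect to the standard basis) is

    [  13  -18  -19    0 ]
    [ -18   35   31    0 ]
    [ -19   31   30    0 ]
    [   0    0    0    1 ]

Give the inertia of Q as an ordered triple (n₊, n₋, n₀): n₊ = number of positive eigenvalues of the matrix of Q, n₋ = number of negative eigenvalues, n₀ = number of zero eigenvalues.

(4, 0, 0)

Symmetric row and column elimination reduces A to a congruent diagonal form with pivots 13, 131/13, 6/131, 1.
Counting signs: 4 positive.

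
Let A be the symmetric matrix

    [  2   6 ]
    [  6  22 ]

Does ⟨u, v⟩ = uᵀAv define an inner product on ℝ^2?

An LDLᵀ factorisation of A has diagonal entries 2, 4.
So there are 2 positive pivots.
Hence Q is positive definite.
⟨·,·⟩ is an inner product exactly when A is positive definite.

yes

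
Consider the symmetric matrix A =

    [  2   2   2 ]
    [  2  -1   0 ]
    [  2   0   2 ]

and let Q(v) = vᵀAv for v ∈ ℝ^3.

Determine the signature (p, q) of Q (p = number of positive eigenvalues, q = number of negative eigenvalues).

(2, 1)

Row-reducing A symmetrically gives the diagonal entries 2, -3, 4/3.
That gives 2 positive, 1 negative pivots.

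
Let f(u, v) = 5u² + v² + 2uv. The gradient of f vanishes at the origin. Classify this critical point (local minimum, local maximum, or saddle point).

local minimum

The Hessian at the origin is H = [[10, 2], [2, 2]].
det H = 10·2 − (2)² = 16 > 0 and H[1,1] = 10 > 0, so H is positive definite.
Therefore the origin is a local minimum.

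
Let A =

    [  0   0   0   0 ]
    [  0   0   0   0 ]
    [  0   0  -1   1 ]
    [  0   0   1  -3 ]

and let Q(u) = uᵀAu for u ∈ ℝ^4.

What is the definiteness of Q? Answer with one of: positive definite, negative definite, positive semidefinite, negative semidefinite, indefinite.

Symmetric row and column elimination reduces A to a congruent diagonal form with pivots 0, 0, -1, -2.
That gives 2 negative, 2 zero pivots.
Hence Q is negative semidefinite.

negative semidefinite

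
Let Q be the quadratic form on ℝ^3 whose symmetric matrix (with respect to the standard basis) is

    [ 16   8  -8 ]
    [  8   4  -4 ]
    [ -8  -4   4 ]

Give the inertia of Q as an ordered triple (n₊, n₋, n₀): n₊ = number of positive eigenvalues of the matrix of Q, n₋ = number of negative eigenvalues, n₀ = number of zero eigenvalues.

Row-reducing A symmetrically gives the diagonal entries 16, 0, 0.
That gives 1 positive, 2 zero pivots.

(1, 0, 2)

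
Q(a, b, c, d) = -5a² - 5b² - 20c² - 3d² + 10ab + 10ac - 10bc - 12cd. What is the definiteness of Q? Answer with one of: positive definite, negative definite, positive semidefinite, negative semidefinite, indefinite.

negative semidefinite

Write A = [[-5, 5, 5, 0], [5, -5, -5, 0], [5, -5, -20, -6], [0, 0, -6, -3]].
Congruent diagonalization of A (simultaneous row and column reduction) yields pivots -5, 0, -15, -3/5.
So there are 3 negative, 1 zero pivots.
Hence Q is negative semidefinite.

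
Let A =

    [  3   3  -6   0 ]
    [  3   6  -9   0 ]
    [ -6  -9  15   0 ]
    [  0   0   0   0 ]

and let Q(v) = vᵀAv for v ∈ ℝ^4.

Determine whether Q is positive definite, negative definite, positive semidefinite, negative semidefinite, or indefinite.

positive semidefinite

Congruent diagonalization of A (simultaneous row and column reduction) yields pivots 3, 3, 0, 0.
That gives 2 positive, 2 zero pivots.
Hence Q is positive semidefinite.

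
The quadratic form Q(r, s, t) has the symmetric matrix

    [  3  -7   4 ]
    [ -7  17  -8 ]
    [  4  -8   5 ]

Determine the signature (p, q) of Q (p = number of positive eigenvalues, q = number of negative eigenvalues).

(2, 1)

Applying the same elementary operations to the rows and columns of A produces a congruent diagonal matrix with entries 3, 2/3, -3.
Counting signs: 2 positive, 1 negative.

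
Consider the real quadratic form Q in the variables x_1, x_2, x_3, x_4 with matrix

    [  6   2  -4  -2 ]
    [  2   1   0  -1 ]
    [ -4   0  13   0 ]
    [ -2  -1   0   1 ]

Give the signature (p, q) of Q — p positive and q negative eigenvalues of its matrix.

(3, 0)

Applying the same elementary operations to the rows and columns of A produces a congruent diagonal matrix with entries 6, 1/3, 5, 0.
Counting signs: 3 positive, 1 zero.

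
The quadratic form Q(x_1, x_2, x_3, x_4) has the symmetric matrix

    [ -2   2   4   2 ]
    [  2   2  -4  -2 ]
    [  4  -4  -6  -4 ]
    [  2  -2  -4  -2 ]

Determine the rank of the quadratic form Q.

3

Congruent diagonalization of A (simultaneous row and column reduction) yields pivots -2, 4, 2, 0.
So there are 2 positive, 1 negative, 1 zero pivots.
The rank is the number of nonzero pivots: 3.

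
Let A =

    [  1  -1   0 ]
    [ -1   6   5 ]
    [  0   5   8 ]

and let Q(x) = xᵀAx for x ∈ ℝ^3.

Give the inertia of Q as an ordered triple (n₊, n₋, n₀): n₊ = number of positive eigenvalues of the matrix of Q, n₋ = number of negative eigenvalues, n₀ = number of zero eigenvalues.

(3, 0, 0)

Applying the same elementary operations to the rows and columns of A produces a congruent diagonal matrix with entries 1, 5, 3.
So there are 3 positive pivots.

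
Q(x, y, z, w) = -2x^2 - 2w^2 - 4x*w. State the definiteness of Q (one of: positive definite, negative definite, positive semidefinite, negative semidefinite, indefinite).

negative semidefinite

Write A = [[-2, 0, 0, -2], [0, 0, 0, 0], [0, 0, 0, 0], [-2, 0, 0, -2]].
Symmetric row and column elimination reduces A to a congruent diagonal form with pivots -2, 0, 0, 0.
That gives 1 negative, 3 zero pivots.
Hence Q is negative semidefinite.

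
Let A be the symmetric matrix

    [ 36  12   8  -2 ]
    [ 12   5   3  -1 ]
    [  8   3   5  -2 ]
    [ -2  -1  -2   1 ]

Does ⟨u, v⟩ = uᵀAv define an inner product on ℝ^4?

yes

Leading principal minors: Δ_1 = 36, Δ_2 = 36, Δ_3 = 112, Δ_4 = 12.
All leading principal minors are positive, so by Sylvester's criterion Q is positive definite.
⟨·,·⟩ is an inner product exactly when A is positive definite.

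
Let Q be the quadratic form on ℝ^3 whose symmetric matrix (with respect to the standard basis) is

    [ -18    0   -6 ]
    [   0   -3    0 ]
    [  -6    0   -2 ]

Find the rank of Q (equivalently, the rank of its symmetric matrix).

Congruent diagonalization of A (simultaneous row and column reduction) yields pivots -18, -3, 0.
So there are 2 negative, 1 zero pivots.
The rank is the number of nonzero pivots: 2.

2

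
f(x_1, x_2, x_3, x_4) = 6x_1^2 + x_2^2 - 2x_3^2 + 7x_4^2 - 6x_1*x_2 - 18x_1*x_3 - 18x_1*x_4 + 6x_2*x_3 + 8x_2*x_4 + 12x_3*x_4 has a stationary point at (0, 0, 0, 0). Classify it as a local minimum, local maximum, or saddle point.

saddle point

The Hessian at the origin is H = [[12, -6, -18, -18], [-6, 2, 6, 8], [-18, 6, -4, 12], [-18, 8, 12, 14]].
An LDLᵀ factorisation of H has diagonal entries 12, -1, -22, -60/11.
So there are 1 positive, 3 negative pivots.
H is indefinite, so the origin is a saddle point.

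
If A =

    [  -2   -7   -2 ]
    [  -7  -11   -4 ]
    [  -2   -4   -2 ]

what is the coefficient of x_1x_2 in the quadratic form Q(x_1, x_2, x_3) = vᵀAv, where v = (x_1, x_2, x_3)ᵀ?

The coefficient of x_1x_2 is A[1,2] + A[2,1] = 2·(-7) = -14.

-14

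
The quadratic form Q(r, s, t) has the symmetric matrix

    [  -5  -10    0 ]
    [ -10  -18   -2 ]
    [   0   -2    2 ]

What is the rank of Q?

Congruent diagonalization of A (simultaneous row and column reduction) yields pivots -5, 2, 0.
So there are 1 positive, 1 negative, 1 zero pivots.
The rank is the number of nonzero pivots: 2.

2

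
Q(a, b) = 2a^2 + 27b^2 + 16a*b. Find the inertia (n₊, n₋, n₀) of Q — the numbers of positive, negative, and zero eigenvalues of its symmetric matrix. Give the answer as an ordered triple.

Write A = [[2, 8], [8, 27]].
Symmetric row and column elimination reduces A to a congruent diagonal form with pivots 2, -5.
So there are 1 positive, 1 negative pivots.

(1, 1, 0)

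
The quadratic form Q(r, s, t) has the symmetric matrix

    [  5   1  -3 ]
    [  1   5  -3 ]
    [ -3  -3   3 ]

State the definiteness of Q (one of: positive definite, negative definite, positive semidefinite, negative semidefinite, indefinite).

Row-reducing A symmetrically gives the diagonal entries 5, 24/5, 0.
That gives 2 positive, 1 zero pivots.
Hence Q is positive semidefinite.

positive semidefinite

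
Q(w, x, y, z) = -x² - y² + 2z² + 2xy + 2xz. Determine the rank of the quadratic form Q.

The symmetric matrix is A = [[0, 0, 0, 0], [0, -1, 1, 1], [0, 1, -1, 0], [0, 1, 0, 2]].
Row reduction of A gives 3 nonzero rows, so rank A = 3.

3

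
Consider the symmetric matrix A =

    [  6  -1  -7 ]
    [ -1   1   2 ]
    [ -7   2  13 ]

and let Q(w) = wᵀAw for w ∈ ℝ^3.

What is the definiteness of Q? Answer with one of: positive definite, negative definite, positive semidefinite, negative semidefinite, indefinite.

positive definite

Leading principal minors: Δ_1 = 6, Δ_2 = 5, Δ_3 = 20.
All leading principal minors are positive, so by Sylvester's criterion Q is positive definite.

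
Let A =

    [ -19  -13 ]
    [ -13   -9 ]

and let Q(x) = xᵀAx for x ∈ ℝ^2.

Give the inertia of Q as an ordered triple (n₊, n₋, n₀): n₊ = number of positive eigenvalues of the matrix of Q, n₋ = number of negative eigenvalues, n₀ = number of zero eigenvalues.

(0, 2, 0)

Applying the same elementary operations to the rows and columns of A produces a congruent diagonal matrix with entries -19, -2/19.
So there are 2 negative pivots.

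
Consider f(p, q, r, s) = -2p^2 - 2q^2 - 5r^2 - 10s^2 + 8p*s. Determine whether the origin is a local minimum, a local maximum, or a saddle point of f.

The Hessian at the origin is H = [[-4, 0, 0, 8], [0, -4, 0, 0], [0, 0, -10, 0], [8, 0, 0, -20]].
Symmetric row and column elimination reduces H to a congruent diagonal form with pivots -4, -4, -10, -4.
So there are 4 negative pivots.
H is negative definite, so the origin is a strict local maximum.

local maximum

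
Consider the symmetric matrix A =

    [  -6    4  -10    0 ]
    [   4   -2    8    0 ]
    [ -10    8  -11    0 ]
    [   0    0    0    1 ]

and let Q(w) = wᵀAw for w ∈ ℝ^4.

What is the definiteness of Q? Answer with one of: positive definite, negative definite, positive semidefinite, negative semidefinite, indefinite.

indefinite

Symmetric row and column elimination reduces A to a congruent diagonal form with pivots -6, 2/3, 3, 1.
That gives 3 positive, 1 negative pivots.
Hence Q is indefinite.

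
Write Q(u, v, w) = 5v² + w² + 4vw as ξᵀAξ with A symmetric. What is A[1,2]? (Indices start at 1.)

The coefficient of u·v in Q is 0. For a symmetric A this equals A[1,2] + A[2,1] = 2·A[1,2].
So A[1,2] = 0/2 = 0.

0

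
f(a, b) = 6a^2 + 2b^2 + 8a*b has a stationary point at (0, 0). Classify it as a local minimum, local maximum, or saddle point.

The Hessian at the origin is H = [[12, 8], [8, 4]].
det H = 12·4 − (8)² = -16 < 0, so H is indefinite.
Therefore the origin is a saddle point.

saddle point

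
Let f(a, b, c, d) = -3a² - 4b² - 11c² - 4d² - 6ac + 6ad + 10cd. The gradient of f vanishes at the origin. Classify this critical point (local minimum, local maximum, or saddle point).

local maximum

The Hessian at the origin is H = [[-6, 0, -6, 6], [0, -8, 0, 0], [-6, 0, -22, 10], [6, 0, 10, -8]].
Congruent diagonalization of H (simultaneous row and column reduction) yields pivots -6, -8, -16, -1.
That gives 4 negative pivots.
H is negative definite, so the origin is a strict local maximum.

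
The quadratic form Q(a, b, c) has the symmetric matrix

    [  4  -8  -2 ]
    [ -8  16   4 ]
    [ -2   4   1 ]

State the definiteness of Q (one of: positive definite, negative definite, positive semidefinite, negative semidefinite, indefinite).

positive semidefinite

Applying the same elementary operations to the rows and columns of A produces a congruent diagonal matrix with entries 4, 0, 0.
Counting signs: 1 positive, 2 zero.
Hence Q is positive semidefinite.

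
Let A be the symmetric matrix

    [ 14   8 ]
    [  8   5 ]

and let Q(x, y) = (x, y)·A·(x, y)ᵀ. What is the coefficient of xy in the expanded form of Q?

16

The coefficient of xy is A[1,2] + A[2,1] = 2·8 = 16.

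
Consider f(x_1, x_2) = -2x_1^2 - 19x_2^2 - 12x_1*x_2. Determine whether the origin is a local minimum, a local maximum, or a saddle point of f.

local maximum

The Hessian at the origin is H = [[-4, -12], [-12, -38]].
det H = -4·-38 − (-12)² = 8 > 0 and H[1,1] = -4 < 0, so H is negative definite.
Therefore the origin is a local maximum.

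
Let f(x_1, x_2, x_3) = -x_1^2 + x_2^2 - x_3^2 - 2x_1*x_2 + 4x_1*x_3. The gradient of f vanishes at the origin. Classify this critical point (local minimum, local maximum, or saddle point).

The Hessian at the origin is H = [[-2, -2, 4], [-2, 2, 0], [4, 0, -2]].
Row-reducing H symmetrically gives the diagonal entries -2, 4, 2.
Counting signs: 2 positive, 1 negative.
H is indefinite, so the origin is a saddle point.

saddle point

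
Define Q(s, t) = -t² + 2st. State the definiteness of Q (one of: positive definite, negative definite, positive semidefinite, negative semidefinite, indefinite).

indefinite

The symmetric matrix of Q is [[0, 1], [1, -1]].
For the 2×2 matrix [[0, 1], [1, -1]]: det = 0·-1 − (1)² = -1, trace = -1.
det < 0 so the eigenvalues have opposite signs; the form is indefinite.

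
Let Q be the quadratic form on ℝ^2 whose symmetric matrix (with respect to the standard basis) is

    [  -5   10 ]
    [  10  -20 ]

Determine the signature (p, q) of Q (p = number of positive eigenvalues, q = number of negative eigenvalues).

(0, 1)

Symmetric row and column elimination reduces A to a congruent diagonal form with pivots -5, 0.
So there are 1 negative, 1 zero pivots.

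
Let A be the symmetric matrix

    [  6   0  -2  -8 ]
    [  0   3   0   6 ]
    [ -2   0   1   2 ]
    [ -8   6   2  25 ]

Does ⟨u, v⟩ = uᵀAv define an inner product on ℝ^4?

Leading principal minors: Δ_1 = 6, Δ_2 = 18, Δ_3 = 6, Δ_4 = 6.
All leading principal minors are positive, so by Sylvester's criterion Q is positive definite.
⟨·,·⟩ is an inner product exactly when A is positive definite.

yes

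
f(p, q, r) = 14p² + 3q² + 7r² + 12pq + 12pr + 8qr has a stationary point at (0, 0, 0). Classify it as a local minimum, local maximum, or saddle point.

The Hessian at the origin is H = [[28, 12, 12], [12, 6, 8], [12, 8, 14]].
Applying the same elementary operations to the rows and columns of H produces a congruent diagonal matrix with entries 28, 6/7, -2/3.
So there are 2 positive, 1 negative pivots.
H is indefinite, so the origin is a saddle point.

saddle point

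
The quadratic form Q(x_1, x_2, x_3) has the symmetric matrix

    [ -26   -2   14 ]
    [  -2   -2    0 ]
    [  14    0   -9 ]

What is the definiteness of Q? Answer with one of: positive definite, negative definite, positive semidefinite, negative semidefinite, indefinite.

Congruent diagonalization of A (simultaneous row and column reduction) yields pivots -26, -24/13, -5/6.
So there are 3 negative pivots.
Hence Q is negative definite.

negative definite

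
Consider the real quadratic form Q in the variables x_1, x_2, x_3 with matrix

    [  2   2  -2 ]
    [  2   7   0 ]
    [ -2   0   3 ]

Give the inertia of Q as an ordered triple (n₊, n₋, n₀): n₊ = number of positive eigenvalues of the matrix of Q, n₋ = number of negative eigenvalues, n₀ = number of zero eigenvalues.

(3, 0, 0)

Row-reducing A symmetrically gives the diagonal entries 2, 5, 1/5.
Counting signs: 3 positive.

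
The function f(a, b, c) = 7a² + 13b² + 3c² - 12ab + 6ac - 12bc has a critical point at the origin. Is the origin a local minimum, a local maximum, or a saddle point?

local minimum

The Hessian at the origin is H = [[14, -12, 6], [-12, 26, -12], [6, -12, 6]].
Row-reducing H symmetrically gives the diagonal entries 14, 110/7, 24/55.
Counting signs: 3 positive.
H is positive definite, so the origin is a strict local minimum.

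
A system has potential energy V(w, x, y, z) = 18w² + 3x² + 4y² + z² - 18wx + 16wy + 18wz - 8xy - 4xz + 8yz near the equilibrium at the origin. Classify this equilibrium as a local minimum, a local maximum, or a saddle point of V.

The Hessian at the origin is H = [[36, -18, 16, 18], [-18, 6, -8, -4], [16, -8, 8, 8], [18, -4, 8, 2]].
Congruent diagonalization of H (simultaneous row and column reduction) yields pivots 36, -3, 8/9, 4/3.
That gives 3 positive, 1 negative pivots.
H is indefinite, so the origin is a saddle point.

saddle point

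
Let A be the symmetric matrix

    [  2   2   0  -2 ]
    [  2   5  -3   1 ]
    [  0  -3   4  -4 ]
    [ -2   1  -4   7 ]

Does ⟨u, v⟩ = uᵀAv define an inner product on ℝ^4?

Row-reducing A symmetrically gives the diagonal entries 2, 3, 1, 1.
So there are 4 positive pivots.
Hence Q is positive definite.
⟨·,·⟩ is an inner product exactly when A is positive definite.

yes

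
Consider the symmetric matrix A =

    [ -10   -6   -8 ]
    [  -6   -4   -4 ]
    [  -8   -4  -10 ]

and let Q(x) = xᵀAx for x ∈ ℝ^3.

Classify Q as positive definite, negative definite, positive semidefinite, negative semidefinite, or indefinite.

negative definite

Congruent diagonalization of A (simultaneous row and column reduction) yields pivots -10, -2/5, -2.
So there are 3 negative pivots.
Hence Q is negative definite.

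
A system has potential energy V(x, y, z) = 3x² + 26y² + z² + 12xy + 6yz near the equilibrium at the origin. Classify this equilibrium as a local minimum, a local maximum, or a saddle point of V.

The Hessian at the origin is H = [[6, 12, 0], [12, 52, 6], [0, 6, 2]].
Applying the same elementary operations to the rows and columns of H produces a congruent diagonal matrix with entries 6, 28, 5/7.
Counting signs: 3 positive.
H is positive definite, so the origin is a strict local minimum.

local minimum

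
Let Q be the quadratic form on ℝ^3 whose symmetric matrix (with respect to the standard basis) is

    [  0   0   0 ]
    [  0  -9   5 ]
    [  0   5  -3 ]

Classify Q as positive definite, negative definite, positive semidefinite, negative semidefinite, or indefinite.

Applying the same elementary operations to the rows and columns of A produces a congruent diagonal matrix with entries 0, -9, -2/9.
Counting signs: 2 negative, 1 zero.
Hence Q is negative semidefinite.

negative semidefinite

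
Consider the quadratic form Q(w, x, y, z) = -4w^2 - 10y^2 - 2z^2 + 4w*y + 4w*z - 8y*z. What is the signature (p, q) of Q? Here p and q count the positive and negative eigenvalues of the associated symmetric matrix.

(0, 2)

The associated matrix is A = [[-4, 0, 2, 2], [0, 0, 0, 0], [2, 0, -10, -4], [2, 0, -4, -2]].
Symmetric row and column elimination reduces A to a congruent diagonal form with pivots -4, 0, -9, 0.
That gives 2 negative, 2 zero pivots.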